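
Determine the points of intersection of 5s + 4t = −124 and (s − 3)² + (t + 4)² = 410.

From the line, t = (−124 − 5s)/4. Substituting:
41s² + 984s + 5248 = 0  ⟹  s² + 24s + 128 = 0
s = −8 or s = −16, giving (−8, −21) and (−16, −11).

(−16, −11) and (−8, −21)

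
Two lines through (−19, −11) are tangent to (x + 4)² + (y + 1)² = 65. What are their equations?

x − 8y = 69 and 7x − 4y = −89

A line y − (−11) = m(x − (−19)) is tangent when its distance from (−4, −1) is √65:
(15m − (10))² = 65(m² + 1)
32m² − 60m + 7 = 0, so m = 1/8 or m = 7/4.
Through (−19, −11) these give x − 8y = 69 and 7x − 4y = −89.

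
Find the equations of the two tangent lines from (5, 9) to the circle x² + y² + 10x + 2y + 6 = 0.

2x − y = 1 and x − 2y = −13

Let a tangent through (5, 9) have slope m. Its distance from (−5, −1) must equal 2√5:
(−10m − (−10))² = 20(m² + 1)
2m² − 5m + 2 = 0, so m = 2 or m = 1/2.
With m = 2: 2x − y = 1. With m = 1/2: x − 2y = −13.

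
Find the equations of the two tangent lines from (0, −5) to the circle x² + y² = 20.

Let a tangent through (0, −5) have slope m. Its distance from (0, 0) must equal 2√5:
(0m − (5))² = 20(m² + 1)
4m² − 1 = 0, so m = 1/2 or m = −1/2.
Through (0, −5) these give x − 2y = 10 and x + 2y = −10.

x − 2y = 10 and x + 2y = −10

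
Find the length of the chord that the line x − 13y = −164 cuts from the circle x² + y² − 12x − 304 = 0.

The distance from (6, 0) to the line is 170/√170, and r² = 340.
Chord = 2√(r² − d²) = 2·√(170) = 2√170.

2√170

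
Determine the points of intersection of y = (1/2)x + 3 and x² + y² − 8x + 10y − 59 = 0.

(−4, 1) and (4, 5)

Substitute y = (6 + x)/2:
5x² − 80 = 0  ⟹  x² − 16 = 0
x = 4 or x = −4, giving (4, 5) and (−4, 1).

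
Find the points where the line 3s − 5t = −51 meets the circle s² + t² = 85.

Substitute t = (51 + 3s)/5:
34s² + 306s + 476 = 0  ⟹  s² + 9s + 14 = 0
s = −2 or s = −7, giving (−2, 9) and (−7, 6).

(−7, 6) and (−2, 9)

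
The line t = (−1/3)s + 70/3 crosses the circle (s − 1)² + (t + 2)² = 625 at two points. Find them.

Substitute t = (70 − s)/3:
10s² − 170s + 160 = 0  ⟹  s² − 17s + 16 = 0
s = 16 or s = 1, giving (16, 18) and (1, 23).

(1, 23) and (16, 18)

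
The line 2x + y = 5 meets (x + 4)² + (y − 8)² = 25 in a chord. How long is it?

From the line, y = −2x + 5. Substituting:
5x² + 20x = 0  ⟹  x² + 4x = 0
x = 0 or x = −4, giving (0, 5) and (−4, 13).
Chord length = distance between (0, 5) and (−4, 13) = √80 = 4√5.

4√5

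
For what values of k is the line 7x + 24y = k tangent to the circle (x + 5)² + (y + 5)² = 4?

k = −205 or k = −105

For a tangent, require d(centre, line) = r = 2.
|7·(−5) + 24·(−5) − k| / √625 = 2
|k − (−155)| = 2·25, so k = −105 or k = −205.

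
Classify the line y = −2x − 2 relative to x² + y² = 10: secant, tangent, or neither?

secant

Substituting the line into the circle gives 5x² + 8x − 6 = 0.
Discriminant = (8)² − 4·5·(−6) = 184 > 0.
Two real roots: the line is a secant.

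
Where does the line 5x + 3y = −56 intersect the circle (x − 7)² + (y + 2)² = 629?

Express y = (−56 − 5x)/3 and substitute into the circle:
34x² + 374x − 2720 = 0  ⟹  x² + 11x − 80 = 0
x = 5 or x = −16, giving (5, −27) and (−16, 8).

(−16, 8) and (5, −27)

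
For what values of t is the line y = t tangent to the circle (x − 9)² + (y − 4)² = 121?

t = −7 or t = 15

Tangency holds when the distance from the centre (9, 4) to the line equals the radius 11:
|0·9 + 1·4 − t| / √1 = 11
|t − (4)| = 11, so t = 15 or t = −7.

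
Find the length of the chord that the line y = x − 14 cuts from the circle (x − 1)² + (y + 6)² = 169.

17√2

Express y = x − 14 and substitute into the circle:
2x² − 18x − 104 = 0  ⟹  x² − 9x − 52 = 0
x = 13 or x = −4, giving (13, −1) and (−4, −18).
|(13, −1) − (−4, −18)| = √((17)² + (17)²) = 17√2.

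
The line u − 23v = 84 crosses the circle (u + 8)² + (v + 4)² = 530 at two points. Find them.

(−31, −5) and (15, −3)

From the line, v = (−84 + u)/23. Substituting:
530u² + 8480u − 246450 = 0  ⟹  u² + 16u − 465 = 0
u = 15 or u = −31, giving (15, −3) and (−31, −5).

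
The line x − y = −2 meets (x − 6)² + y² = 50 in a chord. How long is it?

Substitute y = x + 2:
2x² − 8x − 10 = 0  ⟹  x² − 4x − 5 = 0
x = 5 or x = −1, giving (5, 7) and (−1, 1).
Chord length = distance between (5, 7) and (−1, 1) = √72 = 6√2.

6√2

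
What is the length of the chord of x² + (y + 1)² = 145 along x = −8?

18

The distance from (0, −1) to the line is 8, and r² = 145.
Half the chord is √(r² − d²) = √(81), so the full chord is 18.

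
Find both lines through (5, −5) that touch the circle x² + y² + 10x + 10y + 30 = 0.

Let a tangent through (5, −5) have slope m. Its distance from (−5, −5) must equal 2√5:
(−10m − (0))² = 20(m² + 1)
4m² − 1 = 0, so m = 1/2 or m = −1/2.
Through (5, −5) these give x − 2y = 15 and x + 2y = −5.

x − 2y = 15 and x + 2y = −5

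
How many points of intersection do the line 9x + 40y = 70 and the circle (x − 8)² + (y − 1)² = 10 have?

2

d² = (9·8 + 40·1 − (70))²/1681 = 1764/1681; r² = 10.
Since d² < r², the line cuts the circle twice.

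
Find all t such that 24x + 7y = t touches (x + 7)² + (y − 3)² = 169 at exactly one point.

t = −472 or t = 178

For a tangent, require d(centre, line) = r = 13.
|24·(−7) + 7·3 − t| / √625 = 13
|t − (−147)| = 13·25, so t = 178 or t = −472.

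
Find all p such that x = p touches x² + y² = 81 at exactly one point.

Tangency holds when the distance from the centre (0, 0) to the line equals the radius 9:
|1·0 + 0·0 − p| / √1 = 9
|p| = 9, so p = 9 or p = −9.

p = −9 or p = 9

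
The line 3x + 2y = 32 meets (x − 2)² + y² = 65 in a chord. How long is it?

2√13

From the line, y = (32 − 3x)/2. Substituting:
13x² − 208x + 780 = 0  ⟹  x² − 16x + 60 = 0
x = 10 or x = 6, giving (10, 1) and (6, 7).
Chord length = distance between (10, 1) and (6, 7) = √52 = 2√13.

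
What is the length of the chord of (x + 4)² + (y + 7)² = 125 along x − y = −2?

15√2

Centre (−4, −7), r² = 125. Perpendicular distance d from centre to line = |5| / √2 = 5/√2.
Half the chord is √(r² − d²) = √(225/2), so the full chord is 15√2.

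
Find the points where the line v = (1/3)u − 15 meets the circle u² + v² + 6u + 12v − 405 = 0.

(−18, −21) and (18, −9)

Substitute v = (−45 + u)/3:
10u² − 3240 = 0  ⟹  u² − 324 = 0
u = 18 or u = −18, giving (18, −9) and (−18, −21).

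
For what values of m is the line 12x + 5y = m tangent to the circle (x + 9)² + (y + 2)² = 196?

Tangency holds when the distance from the centre (−9, −2) to the line equals the radius 14:
|12·(−9) + 5·(−2) − m| / √169 = 14
|m − (−118)| = 14·13, so m = 64 or m = −300.

m = −300 or m = 64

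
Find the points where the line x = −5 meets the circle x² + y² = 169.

(−5, −12) and (−5, 12)

The line gives x = −5. Substituting into the circle:
y² − 144 = 0
y = 12 or y = −12, giving (−5, 12) and (−5, −12).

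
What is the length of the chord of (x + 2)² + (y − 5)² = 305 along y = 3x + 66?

√10

Centre (−2, 5), r² = 305. Perpendicular distance d from centre to line = |55| / √10 = 55/√10.
Half the chord is √(r² − d²) = √(5/2), so the full chord is √10.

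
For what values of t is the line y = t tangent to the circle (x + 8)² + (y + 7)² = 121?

t = −18 or t = 4

The line touches the circle iff its distance from (−8, −7) is 11:
|0·(−8) + 1·(−7) − t| / √1 = 11
|t − (−7)| = 11, so t = 4 or t = −18.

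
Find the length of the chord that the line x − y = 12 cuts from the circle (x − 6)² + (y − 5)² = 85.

7√2

The distance from (6, 5) to the line is 11/√2, and r² = 85.
Half the chord is √(r² − d²) = √(49/2), so the full chord is 7√2.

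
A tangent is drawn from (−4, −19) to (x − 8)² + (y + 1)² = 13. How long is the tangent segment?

√455

The centre is (8, −1) and r = √13. The square of the distance from P to the centre is 144 + 324 = 468.
The tangent meets the radius at right angles, so tangent² = |PO|² − r² = 468 − 13 = 455.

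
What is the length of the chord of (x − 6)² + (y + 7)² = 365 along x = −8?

26

The line gives x = −8. Substituting into the circle:
y² + 14y − 120 = 0
y = 6 or y = −20, giving (−8, 6) and (−8, −20).
Chord length = distance between (−8, 6) and (−8, −20) = √676 = 26.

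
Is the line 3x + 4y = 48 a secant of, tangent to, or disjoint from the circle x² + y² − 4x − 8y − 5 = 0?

Substituting the line into the circle gives 25x² − 256x + 688 = 0.
Δ = 65536 − 68800 = −3264.
No real roots: the line does not meet the circle.

disjoint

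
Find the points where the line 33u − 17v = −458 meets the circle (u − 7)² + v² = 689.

(−18, −8) and (−1, 25)

Express v = (458 + 33u)/17 and substitute into the circle:
1378u² + 26182u + 24804 = 0  ⟹  u² + 19u + 18 = 0
u = −1 or u = −18, giving (−1, 25) and (−18, −8).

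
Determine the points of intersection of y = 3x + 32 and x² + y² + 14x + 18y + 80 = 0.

(−14, −10) and (−12, −4)

From the line, y = 3x + 32. Substituting:
10x² + 260x + 1680 = 0  ⟹  x² + 26x + 168 = 0
x = −12 or x = −14, giving (−12, −4) and (−14, −10).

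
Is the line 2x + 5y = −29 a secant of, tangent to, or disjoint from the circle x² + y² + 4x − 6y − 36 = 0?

Centre (−2, 3), r² = 49. Distance² from centre to line = (40)²/29 = 1600/29.
Since d² > r², the line lies outside the circle.

disjoint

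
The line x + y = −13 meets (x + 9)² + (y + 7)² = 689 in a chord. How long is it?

37√2

Substitute y = −x − 13:
2x² + 30x − 572 = 0  ⟹  x² + 15x − 286 = 0
x = 11 or x = −26, giving (11, −24) and (−26, 13).
Chord length = distance between (11, −24) and (−26, 13) = √2738 = 37√2.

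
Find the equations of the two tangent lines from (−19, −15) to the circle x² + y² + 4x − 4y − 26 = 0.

5x − 3y = −50 and 3x − 5y = 18

Let a tangent through (−19, −15) have slope m. Its distance from (−2, 2) must equal √34:
[m·(17) − (17)]² = 34(m² + 1)
15m² − 34m + 15 = 0, so m = 5/3 or m = 3/5.
With m = 5/3: 5x − 3y = −50. With m = 3/5: 3x − 5y = 18.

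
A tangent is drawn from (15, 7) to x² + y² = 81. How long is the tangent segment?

The centre is (0, 0) and r = 9. The square of the distance from P to the centre is 225 + 49 = 274.
Power of the point: PT² = |PO|² − r² = 193, so PT = √193.

√193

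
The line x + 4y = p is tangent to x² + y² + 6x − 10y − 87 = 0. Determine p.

p = 17 ± 11√17

The line touches the circle iff its distance from (−3, 5) is 11:
|1·(−3) + 4·5 − p| / √17 = 11
|p − (17)| = 11√17.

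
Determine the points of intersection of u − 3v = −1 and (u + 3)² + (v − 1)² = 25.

(−7, −2) and (2, 1)

Substitute v = (1 + u)/3:
10u² + 50u − 140 = 0  ⟹  u² + 5u − 14 = 0
u = 2 or u = −7, giving (2, 1) and (−7, −2).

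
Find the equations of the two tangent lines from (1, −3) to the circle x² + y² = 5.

Let a tangent through (1, −3) have slope m. Its distance from (0, 0) must equal √5:
(−1m − (3))² = 5(m² + 1)
2m² − 3m − 2 = 0, so m = 2 or m = −1/2.
With m = 2: 2x − y = 5. With m = −1/2: x + 2y = −5.

2x − y = 5 and x + 2y = −5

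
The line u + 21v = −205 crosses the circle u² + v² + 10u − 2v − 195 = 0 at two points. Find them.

(−16, −9) and (5, −10)

Express v = (−205 − u)/21 and substitute into the circle:
442u² + 4862u − 35360 = 0  ⟹  u² + 11u − 80 = 0
u = 5 or u = −16, giving (5, −10) and (−16, −9).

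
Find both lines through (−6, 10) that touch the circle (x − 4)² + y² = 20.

x + 2y = 14 and 2x + y = −2

Write the tangent as mx − y + (10 − m·(−6)) = 0 and set its distance from the centre to 2√5:
(10m − (−10))² = 20(m² + 1)
2m² + 5m + 2 = 0, so m = −1/2 or m = −2.
With m = −1/2: x + 2y = 14. With m = −2: 2x + y = −2.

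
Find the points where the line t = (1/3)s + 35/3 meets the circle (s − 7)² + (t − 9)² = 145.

(−5, 10) and (16, 17)

From the line, t = (35 + s)/3. Substituting:
10s² − 110s − 800 = 0  ⟹  s² − 11s − 80 = 0
s = 16 or s = −5, giving (16, 17) and (−5, 10).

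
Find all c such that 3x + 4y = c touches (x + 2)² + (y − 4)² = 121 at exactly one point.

c = −45 or c = 65

Tangency holds when the distance from the centre (−2, 4) to the line equals the radius 11:
|3·(−2) + 4·4 − c| / √25 = 11
|c − (10)| = 11·5, so c = 65 or c = −45.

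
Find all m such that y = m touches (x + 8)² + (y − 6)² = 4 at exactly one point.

m = 4 or m = 8

The line touches the circle iff its distance from (−8, 6) is 2:
|0·(−8) + 1·6 − m| / √1 = 2
|m − (6)| = 2, so m = 8 or m = 4.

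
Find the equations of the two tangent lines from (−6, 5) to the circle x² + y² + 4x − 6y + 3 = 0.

x − 3y = −21 and 3x + y = −13

Write the tangent as mx − y + (5 − m·(−6)) = 0 and set its distance from the centre to √10:
[m·(4) − (−2)]² = 10(m² + 1)
3m² + 8m − 3 = 0, so m = 1/3 or m = −3.
Through (−6, 5) these give x − 3y = −21 and 3x + y = −13.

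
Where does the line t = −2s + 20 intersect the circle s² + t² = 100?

From the line, t = −2s + 20. Substituting:
5s² − 80s + 300 = 0  ⟹  s² − 16s + 60 = 0
s = 10 or s = 6, giving (10, 0) and (6, 8).

(6, 8) and (10, 0)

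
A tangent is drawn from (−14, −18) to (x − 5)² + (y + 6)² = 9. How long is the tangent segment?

4√31

Centre (5, −6), r² = 9. |PO|² = (−19)² + (−12)² = 505.
By the tangent–radius right angle, tangent length = √(|PO|² − r²) = √496 = 4√31.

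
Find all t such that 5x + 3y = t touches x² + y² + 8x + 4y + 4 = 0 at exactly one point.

t = −26 ± 4√34

Tangency holds when the distance from the centre (−4, −2) to the line equals the radius 4:
|5·(−4) + 3·(−2) − t| / √34 = 4
|t − (−26)| = 4√34.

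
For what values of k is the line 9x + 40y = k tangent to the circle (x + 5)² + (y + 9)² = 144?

k = −897 or k = 87

For a tangent, require d(centre, line) = r = 12.
|9·(−5) + 40·(−9) − k| / √1681 = 12
|k − (−405)| = 12·41, so k = 87 or k = −897.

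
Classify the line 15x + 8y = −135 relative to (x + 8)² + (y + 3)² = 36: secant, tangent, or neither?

secant

Centre (−8, −3), r² = 36. Distance² from centre to line = (−9)²/289 = 81/289.
Since d² < r², the line cuts the circle twice.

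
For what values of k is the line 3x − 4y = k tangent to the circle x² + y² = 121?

k = −55 or k = 55

For a tangent, require d(centre, line) = r = 11.
|3·0 − 4·0 − k| / √25 = 11
|k| = 11·5, so k = 55 or k = −55.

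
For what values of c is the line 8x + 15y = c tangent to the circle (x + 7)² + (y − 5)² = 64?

Tangency holds when the distance from the centre (−7, 5) to the line equals the radius 8:
|8·(−7) + 15·5 − c| / √289 = 8
|c − (19)| = 8·17, so c = 155 or c = −117.

c = −117 or c = 155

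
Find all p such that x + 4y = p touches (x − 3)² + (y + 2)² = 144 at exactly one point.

p = −5 ± 12√17

Tangency holds when the distance from the centre (3, −2) to the line equals the radius 12:
|1·3 + 4·(−2) − p| / √17 = 12
|p − (−5)| = 12√17.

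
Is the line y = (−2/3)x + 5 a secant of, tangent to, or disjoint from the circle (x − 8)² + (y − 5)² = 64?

secant

d² = (2·8 + 3·5 − (15))²/13 = 256/13; r² = 64.
Since d² < r², the line cuts the circle twice.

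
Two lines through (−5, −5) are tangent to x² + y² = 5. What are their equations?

Write the tangent as mx − y + (−5 − m·(−5)) = 0 and set its distance from the centre to √5:
(5m − (5))² = 5(m² + 1)
2m² − 5m + 2 = 0, so m = 2 or m = 1/2.
Through (−5, −5) these give 2x − y = −5 and x − 2y = 5.

2x − y = −5 and x − 2y = 5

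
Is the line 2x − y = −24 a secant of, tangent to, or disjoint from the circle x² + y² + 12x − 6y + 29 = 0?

disjoint

d² = (2·(−6) − 1·3 − (−24))²/5 = 81/5; r² = 16.
Since d² > r², the line lies outside the circle.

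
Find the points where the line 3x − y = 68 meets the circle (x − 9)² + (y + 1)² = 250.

(18, −14) and (24, 4)

Substitute y = 3x − 68:
10x² − 420x + 4320 = 0  ⟹  x² − 42x + 432 = 0
x = 24 or x = 18, giving (24, 4) and (18, −14).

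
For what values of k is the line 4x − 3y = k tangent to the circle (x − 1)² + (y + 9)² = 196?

The line touches the circle iff its distance from (1, −9) is 14:
|4·1 − 3·(−9) − k| / √25 = 14
|k − (31)| = 14·5, so k = 101 or k = −39.

k = −39 or k = 101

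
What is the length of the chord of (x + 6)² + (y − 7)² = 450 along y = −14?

Express y = −14 and substitute into the circle:
x² + 12x + 27 = 0
x = −3 or x = −9, giving (−3, −14) and (−9, −14).
Chord length = distance between (−3, −14) and (−9, −14) = √36 = 6.

6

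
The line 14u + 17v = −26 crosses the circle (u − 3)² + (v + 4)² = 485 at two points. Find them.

(−14, 10) and (20, −18)

From the line, v = (−26 − 14u)/17. Substituting:
485u² − 2910u − 135800 = 0  ⟹  u² − 6u − 280 = 0
u = 20 or u = −14, giving (20, −18) and (−14, 10).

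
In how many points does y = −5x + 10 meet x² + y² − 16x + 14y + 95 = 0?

Substituting the line into the circle gives 26x² − 186x + 335 = 0.
Δ = 34596 − 34840 = −244.
No real roots: the line does not meet the circle.

0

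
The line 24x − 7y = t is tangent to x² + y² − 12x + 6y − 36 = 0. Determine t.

t = −60 or t = 390

For a tangent, require d(centre, line) = r = 9.
|24·6 − 7·(−3) − t| / √625 = 9
|t − (165)| = 9·25, so t = 390 or t = −60.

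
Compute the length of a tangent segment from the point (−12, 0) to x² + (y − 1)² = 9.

2√34

The centre is (0, 1) and r = 3. The square of the distance from P to the centre is 144 + 1 = 145.
The tangent meets the radius at right angles, so tangent² = |PO|² − r² = 145 − 9 = 136.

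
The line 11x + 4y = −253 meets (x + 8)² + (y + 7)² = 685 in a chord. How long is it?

4√137

Centre (−8, −7), r² = 685. Perpendicular distance d from centre to line = |137| / √137 = 137/√137.
Chord = 2√(r² − d²) = 2·√(548) = 4√137.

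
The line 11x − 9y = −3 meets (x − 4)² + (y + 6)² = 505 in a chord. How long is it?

3√202

Centre (4, −6), r² = 505. Perpendicular distance d from centre to line = |101| / √202 = 101/√202.
Chord = 2√(r² − d²) = 2·√(909/2) = 3√202.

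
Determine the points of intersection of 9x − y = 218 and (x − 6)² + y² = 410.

Express y = 9x − 218 and substitute into the circle:
82x² − 3936x + 47150 = 0  ⟹  x² − 48x + 575 = 0
x = 25 or x = 23, giving (25, 7) and (23, −11).

(23, −11) and (25, 7)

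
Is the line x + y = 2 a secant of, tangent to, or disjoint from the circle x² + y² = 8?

Substituting the line into the circle gives 2x² − 4x − 4 = 0.
Discriminant = (−4)² − 4·2·(−4) = 48 > 0.
Two real roots: the line is a secant.

secant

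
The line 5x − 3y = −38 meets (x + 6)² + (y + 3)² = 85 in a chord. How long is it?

3√34

Substitute y = (38 + 5x)/3:
34x² + 578x + 1768 = 0  ⟹  x² + 17x + 52 = 0
x = −4 or x = −13, giving (−4, 6) and (−13, −9).
Chord length = distance between (−4, 6) and (−13, −9) = √306 = 3√34.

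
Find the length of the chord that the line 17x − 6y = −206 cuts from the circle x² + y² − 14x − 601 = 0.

10√13

Centre (7, 0), r² = 650. Perpendicular distance d from centre to line = |325| / √325 = 325/√325.
Half the chord is √(r² − d²) = √(325), so the full chord is 10√13.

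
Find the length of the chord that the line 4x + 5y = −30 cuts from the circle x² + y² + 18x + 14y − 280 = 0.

The distance from (−9, −7) to the line is 41/√41, and r² = 410.
Half the chord is √(r² − d²) = √(369), so the full chord is 6√41.

6√41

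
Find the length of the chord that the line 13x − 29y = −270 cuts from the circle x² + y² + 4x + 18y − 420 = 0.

From the line, y = (270 + 13x)/29. Substituting:
1010x² + 17170x − 139380 = 0  ⟹  x² + 17x − 138 = 0
x = 6 or x = −23, giving (6, 12) and (−23, −1).
Chord length = distance between (6, 12) and (−23, −1) = √1010 = √1010.

√1010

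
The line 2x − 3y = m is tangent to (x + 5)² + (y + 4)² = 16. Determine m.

m = 2 ± 4√13

The line touches the circle iff its distance from (−5, −4) is 4:
|2·(−5) − 3·(−4) − m| / √13 = 4
|m − (2)| = 4√13.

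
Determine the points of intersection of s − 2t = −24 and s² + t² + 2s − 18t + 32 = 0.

(−8, 8) and (4, 14)

From the line, t = (24 + s)/2. Substituting:
5s² + 20s − 160 = 0  ⟹  s² + 4s − 32 = 0
s = 4 or s = −8, giving (4, 14) and (−8, 8).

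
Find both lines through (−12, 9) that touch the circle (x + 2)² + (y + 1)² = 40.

3x + y = −27 and x + 3y = 15

Write the tangent as mx − y + (9 − m·(−12)) = 0 and set its distance from the centre to 2√10:
[m·(10) − (−10)]² = 40(m² + 1)
3m² + 10m + 3 = 0, so m = −3 or m = −1/3.
With m = −3: 3x + y = −27. With m = −1/3: x + 3y = 15.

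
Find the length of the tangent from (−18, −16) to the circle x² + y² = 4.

Centre (0, 0), r² = 4. |PO|² = (−18)² + (−16)² = 580.
Power of the point: PT² = |PO|² − r² = 576, so PT = 24.

24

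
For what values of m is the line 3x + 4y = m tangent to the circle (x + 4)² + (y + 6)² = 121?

m = −91 or m = 19

Tangency holds when the distance from the centre (−4, −6) to the line equals the radius 11:
|3·(−4) + 4·(−6) − m| / √25 = 11
|m − (−36)| = 11·5, so m = 19 or m = −91.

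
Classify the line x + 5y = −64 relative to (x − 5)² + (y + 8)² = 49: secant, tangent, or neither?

secant

Centre (5, −8), r² = 49. Distance² from centre to line = (29)²/26 = 841/26.
Since d² < r², the line cuts the circle twice.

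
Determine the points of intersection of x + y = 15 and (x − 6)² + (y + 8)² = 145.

(14, 1) and (15, 0)

Express y = −x + 15 and substitute into the circle:
2x² − 58x + 420 = 0  ⟹  x² − 29x + 210 = 0
x = 15 or x = 14, giving (15, 0) and (14, 1).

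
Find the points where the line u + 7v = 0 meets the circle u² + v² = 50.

(−7, 1) and (7, −1)

Express v = (−u)/7 and substitute into the circle:
50u² − 2450 = 0  ⟹  u² − 49 = 0
u = 7 or u = −7, giving (7, −1) and (−7, 1).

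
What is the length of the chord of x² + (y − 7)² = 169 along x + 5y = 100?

√26

The distance from (0, 7) to the line is 65/√26, and r² = 169.
Half the chord is √(r² − d²) = √(13/2), so the full chord is √26.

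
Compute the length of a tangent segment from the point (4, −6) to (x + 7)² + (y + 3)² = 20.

The centre is (−7, −3) and r = 2√5. The square of the distance from P to the centre is 121 + 9 = 130.
Power of the point: PT² = |PO|² − r² = 110, so PT = √110.

√110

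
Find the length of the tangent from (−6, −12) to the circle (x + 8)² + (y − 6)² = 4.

18

Centre (−8, 6), r² = 4. |PO|² = (2)² + (−18)² = 328.
Power of the point: PT² = |PO|² − r² = 324, so PT = 18.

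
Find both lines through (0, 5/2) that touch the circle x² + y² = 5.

Write the tangent as mx − y + (5/2 − m·(0)) = 0 and set its distance from the centre to √5:
[m·(0) − (−5/2)]² = 5(m² + 1)
4m² − 1 = 0, so m = 1/2 or m = −1/2.
With m = 1/2: x − 2y = −5. With m = −1/2: x + 2y = 5.

x − 2y = −5 and x + 2y = 5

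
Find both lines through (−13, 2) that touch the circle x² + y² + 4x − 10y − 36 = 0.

A line y − (2) = m(x − (−13)) is tangent when its distance from (−2, 5) is √65:
(11m − (3))² = 65(m² + 1)
28m² − 33m − 28 = 0, so m = −4/7 or m = 7/4.
With m = −4/7: 4x + 7y = −38. With m = 7/4: 7x − 4y = −99.

4x + 7y = −38 and 7x − 4y = −99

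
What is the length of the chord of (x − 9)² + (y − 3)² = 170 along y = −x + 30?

Substitute y = −x + 30:
2x² − 72x + 640 = 0  ⟹  x² − 36x + 320 = 0
x = 20 or x = 16, giving (20, 10) and (16, 14).
|(20, 10) − (16, 14)| = √((4)² + (−4)²) = 4√2.

4√2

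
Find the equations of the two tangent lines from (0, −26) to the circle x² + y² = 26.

5x − y = 26 and 5x + y = −26

Let a tangent through (0, −26) have slope m. Its distance from (0, 0) must equal √26:
(0m − (26))² = 26(m² + 1)
m² − 25 = 0, so m = 5 or m = −5.
Through (0, −26) these give 5x − y = 26 and 5x + y = −26.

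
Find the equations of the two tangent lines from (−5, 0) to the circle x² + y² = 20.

Write the tangent as mx − y + (0 − m·(−5)) = 0 and set its distance from the centre to 2√5:
[m·(5) − (0)]² = 20(m² + 1)
m² − 4 = 0, so m = −2 or m = 2.
Through (−5, 0) these give 2x + y = −10 and 2x − y = −10.

2x + y = −10 and 2x − y = −10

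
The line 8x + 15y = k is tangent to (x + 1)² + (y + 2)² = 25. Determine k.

Tangency holds when the distance from the centre (−1, −2) to the line equals the radius 5:
|8·(−1) + 15·(−2) − k| / √289 = 5
|k − (−38)| = 5·17, so k = 47 or k = −123.

k = −123 or k = 47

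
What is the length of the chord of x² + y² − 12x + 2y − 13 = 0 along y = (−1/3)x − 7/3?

Centre (6, −1), r² = 50. Perpendicular distance d from centre to line = |10| / √10 = 10/√10.
Half the chord is √(r² − d²) = √(40), so the full chord is 4√10.

4√10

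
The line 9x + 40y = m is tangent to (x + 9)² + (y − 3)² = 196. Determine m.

m = −535 or m = 613

The line touches the circle iff its distance from (−9, 3) is 14:
|9·(−9) + 40·3 − m| / √1681 = 14
|m − (39)| = 14·41, so m = 613 or m = −535.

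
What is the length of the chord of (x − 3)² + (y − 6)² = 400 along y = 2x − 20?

16√5

Substitute y = 2x − 20:
5x² − 110x + 285 = 0  ⟹  x² − 22x + 57 = 0
x = 19 or x = 3, giving (19, 18) and (3, −14).
|(19, 18) − (3, −14)| = √((16)² + (32)²) = 16√5.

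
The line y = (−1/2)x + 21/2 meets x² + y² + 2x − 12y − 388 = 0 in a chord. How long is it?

18√5

From the line, y = (21 − x)/2. Substituting:
5x² − 10x − 1615 = 0  ⟹  x² − 2x − 323 = 0
x = 19 or x = −17, giving (19, 1) and (−17, 19).
Chord length = distance between (19, 1) and (−17, 19) = √1620 = 18√5.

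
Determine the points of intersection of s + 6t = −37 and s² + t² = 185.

(−13, −4) and (11, −8)

Substitute t = (−37 − s)/6:
37s² + 74s − 5291 = 0  ⟹  s² + 2s − 143 = 0
s = 11 or s = −13, giving (11, −8) and (−13, −4).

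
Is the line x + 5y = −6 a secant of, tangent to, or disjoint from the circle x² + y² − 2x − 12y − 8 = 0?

Centre (1, 6), r² = 45. Distance² from centre to line = (37)²/26 = 1369/26.
Since d² > r², the line lies outside the circle.

disjoint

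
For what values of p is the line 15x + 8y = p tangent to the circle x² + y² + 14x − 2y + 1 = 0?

The line touches the circle iff its distance from (−7, 1) is 7:
|15·(−7) + 8·1 − p| / √289 = 7
|p − (−97)| = 7·17, so p = 22 or p = −216.

p = −216 or p = 22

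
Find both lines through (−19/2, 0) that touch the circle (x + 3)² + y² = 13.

2x + 3y = −19 and 2x − 3y = −19

A line y − (0) = m(x − (−19/2)) is tangent when its distance from (−3, 0) is √13:
[m·(13/2) − (0)]² = 13(m² + 1)
9m² − 4 = 0, so m = −2/3 or m = 2/3.
With m = −2/3: 2x + 3y = −19. With m = 2/3: 2x − 3y = −19.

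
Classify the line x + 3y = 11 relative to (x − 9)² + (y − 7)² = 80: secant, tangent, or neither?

Centre (9, 7), r² = 80. Distance² from centre to line = (19)²/10 = 361/10.
Since d² < r², the line cuts the circle twice.

secant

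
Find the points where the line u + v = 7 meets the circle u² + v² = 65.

(−1, 8) and (8, −1)

Substitute v = −u + 7:
2u² − 14u − 16 = 0  ⟹  u² − 7u − 8 = 0
u = 8 or u = −1, giving (8, −1) and (−1, 8).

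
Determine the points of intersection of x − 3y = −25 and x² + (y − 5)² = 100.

(−10, 5) and (8, 11)

Substitute y = (25 + x)/3:
10x² + 20x − 800 = 0  ⟹  x² + 2x − 80 = 0
x = 8 or x = −10, giving (8, 11) and (−10, 5).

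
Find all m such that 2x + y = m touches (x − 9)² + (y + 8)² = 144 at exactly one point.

Tangency holds when the distance from the centre (9, −8) to the line equals the radius 12:
|2·9 + 1·(−8) − m| / √5 = 12
|m − (10)| = 12√5.

m = 10 ± 12√5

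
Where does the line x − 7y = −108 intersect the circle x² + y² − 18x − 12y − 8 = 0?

(4, 16) and (11, 17)

Express y = (108 + x)/7 and substitute into the circle:
50x² − 750x + 2200 = 0  ⟹  x² − 15x + 44 = 0
x = 11 or x = 4, giving (11, 17) and (4, 16).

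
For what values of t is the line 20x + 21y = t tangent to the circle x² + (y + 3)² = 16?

Tangency holds when the distance from the centre (0, −3) to the line equals the radius 4:
|20·0 + 21·(−3) − t| / √841 = 4
|t − (−63)| = 4·29, so t = 53 or t = −179.

t = −179 or t = 53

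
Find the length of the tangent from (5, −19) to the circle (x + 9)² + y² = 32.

5√21

Centre (−9, 0), r² = 32. |PO|² = (14)² + (−19)² = 557.
The tangent meets the radius at right angles, so tangent² = |PO|² − r² = 557 − 32 = 525.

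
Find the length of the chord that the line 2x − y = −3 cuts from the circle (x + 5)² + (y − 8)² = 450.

From the line, y = 2x + 3. Substituting:
5x² − 10x − 400 = 0  ⟹  x² − 2x − 80 = 0
x = 10 or x = −8, giving (10, 23) and (−8, −13).
|(10, 23) − (−8, −13)| = √((18)² + (36)²) = 18√5.

18√5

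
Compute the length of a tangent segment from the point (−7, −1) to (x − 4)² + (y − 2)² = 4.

3√14

The centre is (4, 2) and r = 2. The square of the distance from P to the centre is 121 + 9 = 130.
The tangent meets the radius at right angles, so tangent² = |PO|² − r² = 130 − 4 = 126.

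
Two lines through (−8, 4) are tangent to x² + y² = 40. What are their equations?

3x + y = −20 and x − 3y = −20

Let a tangent through (−8, 4) have slope m. Its distance from (0, 0) must equal 2√10:
(8m − (−4))² = 40(m² + 1)
3m² + 8m − 3 = 0, so m = −3 or m = 1/3.
With m = −3: 3x + y = −20. With m = 1/3: x − 3y = −20.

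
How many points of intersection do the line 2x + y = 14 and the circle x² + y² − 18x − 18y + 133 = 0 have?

Substituting the line into the circle gives 5x² − 38x + 77 = 0.
Discriminant = (−38)² − 4·5·(77) = −96 < 0.
No real roots: the line does not meet the circle.

0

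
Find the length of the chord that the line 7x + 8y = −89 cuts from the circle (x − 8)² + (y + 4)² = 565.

4√113

From the line, y = (−89 − 7x)/8. Substituting:
113x² − 226x − 28815 = 0  ⟹  x² − 2x − 255 = 0
x = 17 or x = −15, giving (17, −26) and (−15, 2).
|(17, −26) − (−15, 2)| = √((32)² + (−28)²) = 4√113.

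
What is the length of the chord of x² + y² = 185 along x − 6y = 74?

2√37

From the line, y = (−74 + x)/6. Substituting:
37x² − 148x − 1184 = 0  ⟹  x² − 4x − 32 = 0
x = 8 or x = −4, giving (8, −11) and (−4, −13).
|(8, −11) − (−4, −13)| = √((12)² + (2)²) = 2√37.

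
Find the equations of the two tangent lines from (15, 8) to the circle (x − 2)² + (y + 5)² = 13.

3x − 2y = 29 and 2x − 3y = 6

Let a tangent through (15, 8) have slope m. Its distance from (2, −5) must equal √13:
(−13m − (−13))² = 13(m² + 1)
6m² − 13m + 6 = 0, so m = 3/2 or m = 2/3.
With m = 3/2: 3x − 2y = 29. With m = 2/3: 2x − 3y = 6.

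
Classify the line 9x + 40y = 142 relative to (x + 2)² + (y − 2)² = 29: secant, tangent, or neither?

secant

Substituting the line into the circle gives 1681x² + 5284x − 36156 = 0.
Δ = 27920656 − (−243112944) = 271033600.
Two real roots: the line is a secant.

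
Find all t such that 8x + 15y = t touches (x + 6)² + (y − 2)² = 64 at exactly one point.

The line touches the circle iff its distance from (−6, 2) is 8:
|8·(−6) + 15·2 − t| / √289 = 8
|t − (−18)| = 8·17, so t = 118 or t = −154.

t = −154 or t = 118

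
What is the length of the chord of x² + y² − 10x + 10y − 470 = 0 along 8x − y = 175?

4√65

Centre (5, −5), r² = 520. Perpendicular distance d from centre to line = |−130| / √65 = 130/√65.
Half the chord is √(r² − d²) = √(260), so the full chord is 4√65.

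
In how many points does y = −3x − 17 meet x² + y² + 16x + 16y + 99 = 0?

Substituting the line into the circle gives 10x² + 70x + 116 = 0.
Δ = 4900 − 4640 = 260.
Two real roots: the line is a secant.

2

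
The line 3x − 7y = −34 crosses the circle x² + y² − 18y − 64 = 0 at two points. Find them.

(−9, 1) and (12, 10)

Express y = (34 + 3x)/7 and substitute into the circle:
58x² − 174x − 6264 = 0  ⟹  x² − 3x − 108 = 0
x = 12 or x = −9, giving (12, 10) and (−9, 1).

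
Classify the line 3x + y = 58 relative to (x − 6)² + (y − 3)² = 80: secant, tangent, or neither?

neither

Substituting the line into the circle gives 10x² − 342x + 2981 = 0.
Δ = 116964 − 119240 = −2276.
No real roots: the line does not meet the circle.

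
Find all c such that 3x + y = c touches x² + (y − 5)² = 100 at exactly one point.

The line touches the circle iff its distance from (0, 5) is 10:
|3·0 + 1·5 − c| / √10 = 10
|c − (5)| = 10√10.

c = 5 ± 10√10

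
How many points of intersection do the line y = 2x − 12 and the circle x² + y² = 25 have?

Substituting the line into the circle gives 5x² − 48x + 119 = 0.
Δ = 2304 − 2380 = −76.
No real roots: the line does not meet the circle.

0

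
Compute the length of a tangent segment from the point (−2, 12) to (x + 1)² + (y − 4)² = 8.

With centre O = (−1, 4), |OP|² = 65 and r² = 8.
The tangent meets the radius at right angles, so tangent² = |PO|² − r² = 65 − 8 = 57.

√57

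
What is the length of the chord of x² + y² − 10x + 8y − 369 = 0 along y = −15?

34

From the line, y = −15. Substituting:
x² − 10x − 264 = 0
x = 22 or x = −12, giving (22, −15) and (−12, −15).
Chord length = distance between (22, −15) and (−12, −15) = √1156 = 34.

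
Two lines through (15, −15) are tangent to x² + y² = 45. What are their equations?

2x + y = 15 and x + 2y = −15

Let a tangent through (15, −15) have slope m. Its distance from (0, 0) must equal 3√5:
(−15m − (15))² = 45(m² + 1)
2m² + 5m + 2 = 0, so m = −2 or m = −1/2.
Through (15, −15) these give 2x + y = 15 and x + 2y = −15.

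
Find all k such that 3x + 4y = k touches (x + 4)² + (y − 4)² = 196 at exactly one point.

Tangency holds when the distance from the centre (−4, 4) to the line equals the radius 14:
|3·(−4) + 4·4 − k| / √25 = 14
|k − (4)| = 14·5, so k = 74 or k = −66.

k = −66 or k = 74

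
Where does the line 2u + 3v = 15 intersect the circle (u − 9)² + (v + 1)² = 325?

From the line, v = (15 − 2u)/3. Substituting:
13u² − 234u − 1872 = 0  ⟹  u² − 18u − 144 = 0
u = 24 or u = −6, giving (24, −11) and (−6, 9).

(−6, 9) and (24, −11)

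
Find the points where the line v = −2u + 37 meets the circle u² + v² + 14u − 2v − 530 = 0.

Express v = −2u + 37 and substitute into the circle:
5u² − 130u + 765 = 0  ⟹  u² − 26u + 153 = 0
u = 17 or u = 9, giving (17, 3) and (9, 19).

(9, 19) and (17, 3)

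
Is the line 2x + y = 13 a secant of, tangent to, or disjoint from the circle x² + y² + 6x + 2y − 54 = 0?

disjoint

Substituting the line into the circle gives 5x² − 50x + 141 = 0.
Discriminant = (−50)² − 4·5·(141) = −320 < 0.
No real roots: the line does not meet the circle.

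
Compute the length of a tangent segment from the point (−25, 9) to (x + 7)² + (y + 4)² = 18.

With centre O = (−7, −4), |OP|² = 493 and r² = 18.
The tangent meets the radius at right angles, so tangent² = |PO|² − r² = 493 − 18 = 475.

5√19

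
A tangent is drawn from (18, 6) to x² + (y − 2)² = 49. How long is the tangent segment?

The centre is (0, 2) and r = 7. The square of the distance from P to the centre is 324 + 16 = 340.
The tangent meets the radius at right angles, so tangent² = |PO|² − r² = 340 − 49 = 291.

√291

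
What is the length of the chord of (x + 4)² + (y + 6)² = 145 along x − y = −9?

13√2

From the line, y = x + 9. Substituting:
2x² + 38x + 96 = 0  ⟹  x² + 19x + 48 = 0
x = −3 or x = −16, giving (−3, 6) and (−16, −7).
|(−3, 6) − (−16, −7)| = √((13)² + (13)²) = 13√2.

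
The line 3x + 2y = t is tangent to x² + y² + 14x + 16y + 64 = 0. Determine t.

Tangency holds when the distance from the centre (−7, −8) to the line equals the radius 7:
|3·(−7) + 2·(−8) − t| / √13 = 7
|t − (−37)| = 7√13.

t = −37 ± 7√13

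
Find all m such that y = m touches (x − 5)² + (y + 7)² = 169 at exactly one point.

The line touches the circle iff its distance from (5, −7) is 13:
|0·5 + 1·(−7) − m| / √1 = 13
|m − (−7)| = 13, so m = 6 or m = −20.

m = −20 or m = 6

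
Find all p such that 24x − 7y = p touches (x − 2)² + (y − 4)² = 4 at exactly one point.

p = −30 or p = 70

For a tangent, require d(centre, line) = r = 2.
|24·2 − 7·4 − p| / √625 = 2
|p − (20)| = 2·25, so p = 70 or p = −30.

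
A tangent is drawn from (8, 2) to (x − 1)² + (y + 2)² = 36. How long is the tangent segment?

The centre is (1, −2) and r = 6. The square of the distance from P to the centre is 49 + 16 = 65.
Power of the point: PT² = |PO|² − r² = 29, so PT = √29.

√29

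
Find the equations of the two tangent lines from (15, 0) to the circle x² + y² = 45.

Let a tangent through (15, 0) have slope m. Its distance from (0, 0) must equal 3√5:
(−15m − (0))² = 45(m² + 1)
4m² − 1 = 0, so m = 1/2 or m = −1/2.
Through (15, 0) these give x − 2y = 15 and x + 2y = 15.

x − 2y = 15 and x + 2y = 15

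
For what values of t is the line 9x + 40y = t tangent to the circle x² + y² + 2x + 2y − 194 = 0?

For a tangent, require d(centre, line) = r = 14.
|9·(−1) + 40·(−1) − t| / √1681 = 14
|t − (−49)| = 14·41, so t = 525 or t = −623.

t = −623 or t = 525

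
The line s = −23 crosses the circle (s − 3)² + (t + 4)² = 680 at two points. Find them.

(−23, −6) and (−23, −2)

The line gives s = −23. Substituting into the circle:
t² + 8t + 12 = 0
t = −2 or t = −6, giving (−23, −2) and (−23, −6).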